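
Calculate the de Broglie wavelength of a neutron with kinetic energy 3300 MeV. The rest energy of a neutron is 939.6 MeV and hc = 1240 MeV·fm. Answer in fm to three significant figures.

λ = 0.300 fm

Total energy E = KE + m₀c² = 3300 + 939.6 = 4239.6 MeV.
(pc)² = E² − (m₀c²)² = (4239.6)² − (939.6)² = 1.709 × 10⁷ MeV², so pc = 4134 MeV.
λ = hc/(pc) = 1240 MeV·fm / 4134 MeV = 0.300 fm.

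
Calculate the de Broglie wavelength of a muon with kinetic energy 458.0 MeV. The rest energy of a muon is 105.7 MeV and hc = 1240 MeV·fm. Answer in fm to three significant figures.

λ = 2.24 fm

Total energy E = KE + m₀c² = 458.0 + 105.7 = 563.7 MeV.
(pc)² = E² − (m₀c²)² = (563.7)² − (105.7)² = 3.066 × 10⁵ MeV², so pc = 553.7 MeV.
λ = hc/(pc) = 1240 MeV·fm / 553.7 MeV = 2.24 fm.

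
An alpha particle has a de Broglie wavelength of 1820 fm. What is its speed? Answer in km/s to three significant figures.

p = h/λ = 6.626 × 10⁻³⁴ / 1.820 × 10⁻¹² = 3.641 × 10⁻²² kg·m/s.
v = p/m = 3.641 × 10⁻²² / 6.645 × 10⁻²⁷ = 5.48 × 10⁴ m/s = 54.8 km/s.

v = 54.8 km/s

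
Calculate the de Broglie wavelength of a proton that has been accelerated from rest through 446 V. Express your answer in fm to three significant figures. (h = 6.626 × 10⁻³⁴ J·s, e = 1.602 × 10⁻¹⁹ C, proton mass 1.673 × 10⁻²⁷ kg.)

KE = eV = 1.602 × 10⁻¹⁹ × 446.0 = 7.145 × 10⁻¹⁷ J.
p = √(2mKE) = √(2 × 1.673 × 10⁻²⁷ × 7.145 × 10⁻¹⁷) = 4.889 × 10⁻²² kg·m/s.
λ = h/p = 6.626 × 10⁻³⁴ / 4.889 × 10⁻²² = 1.36 × 10⁻¹² m = 1360 fm.

λ = 1360 fm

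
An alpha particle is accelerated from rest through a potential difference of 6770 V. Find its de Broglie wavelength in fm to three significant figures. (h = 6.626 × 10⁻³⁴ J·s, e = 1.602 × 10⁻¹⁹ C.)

KE = 2eV = 2 × 1.602 × 10⁻¹⁹ × 6770 = 2.169 × 10⁻¹⁵ J.
p = √(2mKE) = √(2 × 6.645 × 10⁻²⁷ × 2.169 × 10⁻¹⁵) = 5.369 × 10⁻²¹ kg·m/s.
λ = h/p = 6.626 × 10⁻³⁴ / 5.369 × 10⁻²¹ = 1.23 × 10⁻¹³ m = 123 fm.

λ = 123 fm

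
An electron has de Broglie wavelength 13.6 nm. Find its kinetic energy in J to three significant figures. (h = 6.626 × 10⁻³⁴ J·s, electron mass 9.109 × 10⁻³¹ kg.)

KE = 1.30 × 10⁻²¹ J

p = h/λ = 6.626 × 10⁻³⁴ / 1.360 × 10⁻⁸ = 4.872 × 10⁻²⁶ kg·m/s.
KE = p²/(2m) = (4.872 × 10⁻²⁶)² / (2 × 9.109 × 10⁻³¹) = 1.303 × 10⁻²¹ J = 1.30 × 10⁻²¹ J.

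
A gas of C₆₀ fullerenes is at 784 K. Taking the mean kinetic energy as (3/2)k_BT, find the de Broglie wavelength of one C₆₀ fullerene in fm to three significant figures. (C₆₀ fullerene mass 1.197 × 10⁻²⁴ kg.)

λ = 3360 fm

KE = (3/2)k_BT = 1.5 × 1.381 × 10⁻²³ × 784 = 1.624 × 10⁻²⁰ J.
p = √(2mKE) = √(2 × 1.197 × 10⁻²⁴ × 1.624 × 10⁻²⁰) = 1.972 × 10⁻²² kg·m/s.
λ = h/p = 3.36 × 10⁻¹² m = 3360 fm.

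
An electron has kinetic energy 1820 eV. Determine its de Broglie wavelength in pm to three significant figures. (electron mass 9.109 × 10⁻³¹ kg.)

KE = 1820 eV = 2.916 × 10⁻¹⁶ J.
p = √(2mKE) = √(2 × 9.109 × 10⁻³¹ × 2.916 × 10⁻¹⁶) = 2.305 × 10⁻²³ kg·m/s.
λ = h/p = 6.626 × 10⁻³⁴ / 2.305 × 10⁻²³ = 2.87 × 10⁻¹¹ m = 28.7 pm.

λ = 28.7 pm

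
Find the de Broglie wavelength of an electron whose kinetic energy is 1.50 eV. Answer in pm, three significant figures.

KE = 1.50 eV = 2.403 × 10⁻¹⁹ J.
p = √(2mKE) = √(2 × 9.109 × 10⁻³¹ × 2.403 × 10⁻¹⁹) = 6.616 × 10⁻²⁵ kg·m/s.
λ = h/p = 6.626 × 10⁻³⁴ / 6.616 × 10⁻²⁵ = 1.00 × 10⁻⁹ m = 1000 pm.

λ = 1000 pm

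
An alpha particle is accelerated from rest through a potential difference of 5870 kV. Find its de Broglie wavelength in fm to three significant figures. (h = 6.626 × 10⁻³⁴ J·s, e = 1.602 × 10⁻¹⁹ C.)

λ = 4.19 fm

KE = 2eV = 2 × 1.602 × 10⁻¹⁹ × 5.870 × 10⁶ = 1.881 × 10⁻¹² J.
p = √(2mKE) = √(2 × 6.645 × 10⁻²⁷ × 1.881 × 10⁻¹²) = 1.581 × 10⁻¹⁹ kg·m/s.
λ = h/p = 6.626 × 10⁻³⁴ / 1.581 × 10⁻¹⁹ = 4.19 × 10⁻¹⁵ m = 4.19 fm.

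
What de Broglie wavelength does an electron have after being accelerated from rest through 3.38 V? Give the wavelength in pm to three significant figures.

λ = 667 pm

KE = eV = 1.602 × 10⁻¹⁹ × 3.380 = 5.415 × 10⁻¹⁹ J.
p = √(2mKE) = √(2 × 9.109 × 10⁻³¹ × 5.415 × 10⁻¹⁹) = 9.932 × 10⁻²⁵ kg·m/s.
λ = h/p = 6.626 × 10⁻³⁴ / 9.932 × 10⁻²⁵ = 6.67 × 10⁻¹⁰ m = 667 pm.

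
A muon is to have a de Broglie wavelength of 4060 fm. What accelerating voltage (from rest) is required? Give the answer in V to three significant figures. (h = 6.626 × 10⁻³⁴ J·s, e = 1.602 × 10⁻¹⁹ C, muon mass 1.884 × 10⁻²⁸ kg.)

V = 441 V

p = h/λ = 6.626 × 10⁻³⁴ / 4.060 × 10⁻¹² = 1.632 × 10⁻²² kg·m/s.
KE = p²/(2m) = 7.069 × 10⁻¹⁷ J.
V = KE/e = 7.069 × 10⁻¹⁷ / (1.602 × 10⁻¹⁹) = 441 V.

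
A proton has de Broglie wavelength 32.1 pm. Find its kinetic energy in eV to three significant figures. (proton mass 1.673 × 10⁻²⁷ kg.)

p = h/λ = 6.626 × 10⁻³⁴ / 3.210 × 10⁻¹¹ = 2.064 × 10⁻²³ kg·m/s.
KE = p²/(2m) = (2.064 × 10⁻²³)² / (2 × 1.673 × 10⁻²⁷) = 1.273 × 10⁻¹⁹ J = 0.795 eV.

KE = 0.795 eV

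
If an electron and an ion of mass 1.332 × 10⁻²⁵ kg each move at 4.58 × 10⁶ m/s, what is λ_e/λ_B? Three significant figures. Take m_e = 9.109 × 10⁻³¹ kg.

λ_e/λ_B = 1.46 × 10⁵

At fixed v, p = mv so λ = h/(mv) ∝ 1/m.
λ_e/λ_B = m_B/m_e = 1.332 × 10⁻²⁵/9.109 × 10⁻³¹ = 1.46 × 10⁵.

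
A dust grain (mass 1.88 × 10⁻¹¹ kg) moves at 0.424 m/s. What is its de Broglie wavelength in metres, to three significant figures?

p = mv = 1.88 × 10⁻¹¹ × 0.424 = 7.971 × 10⁻¹² kg·m/s.
λ = h/p = 6.626 × 10⁻³⁴ / 7.971 × 10⁻¹² = 8.31 × 10⁻²³ m.

λ = 8.31 × 10⁻²³ m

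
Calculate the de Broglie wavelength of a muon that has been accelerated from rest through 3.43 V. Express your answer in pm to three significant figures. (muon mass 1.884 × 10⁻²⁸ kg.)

KE = eV = 1.602 × 10⁻¹⁹ × 3.430 = 5.495 × 10⁻¹⁹ J.
p = √(2mKE) = √(2 × 1.884 × 10⁻²⁸ × 5.495 × 10⁻¹⁹) = 1.439 × 10⁻²³ kg·m/s.
λ = h/p = 6.626 × 10⁻³⁴ / 1.439 × 10⁻²³ = 4.60 × 10⁻¹¹ m = 46.0 pm.

λ = 46.0 pm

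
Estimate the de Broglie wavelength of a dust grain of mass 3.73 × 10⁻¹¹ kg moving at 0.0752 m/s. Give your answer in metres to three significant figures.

λ = 2.36 × 10⁻²² m

p = mv = 3.73 × 10⁻¹¹ × 0.0752 = 2.805 × 10⁻¹² kg·m/s.
λ = h/p = 6.626 × 10⁻³⁴ / 2.805 × 10⁻¹² = 2.36 × 10⁻²² m.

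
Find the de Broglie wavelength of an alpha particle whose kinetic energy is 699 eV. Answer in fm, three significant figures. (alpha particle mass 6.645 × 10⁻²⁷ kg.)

KE = 699 eV = 1.120 × 10⁻¹⁶ J.
p = √(2mKE) = √(2 × 6.645 × 10⁻²⁷ × 1.120 × 10⁻¹⁶) = 1.220 × 10⁻²¹ kg·m/s.
λ = h/p = 6.626 × 10⁻³⁴ / 1.220 × 10⁻²¹ = 5.43 × 10⁻¹³ m = 543 fm.

λ = 543 fm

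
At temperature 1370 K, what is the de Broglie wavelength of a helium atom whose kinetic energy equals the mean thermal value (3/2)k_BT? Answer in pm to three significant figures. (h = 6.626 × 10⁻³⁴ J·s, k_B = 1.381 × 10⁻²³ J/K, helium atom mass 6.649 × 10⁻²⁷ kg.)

λ = 34.1 pm

KE = (3/2)k_BT = 1.5 × 1.381 × 10⁻²³ × 1370 = 2.838 × 10⁻²⁰ J.
p = √(2mKE) = √(2 × 6.649 × 10⁻²⁷ × 2.838 × 10⁻²⁰) = 1.943 × 10⁻²³ kg·m/s.
λ = h/p = 3.41 × 10⁻¹¹ m = 34.1 pm.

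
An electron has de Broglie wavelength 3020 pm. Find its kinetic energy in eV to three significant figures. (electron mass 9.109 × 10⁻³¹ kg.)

KE = 0.165 eV

p = h/λ = 6.626 × 10⁻³⁴ / 3.020 × 10⁻⁹ = 2.194 × 10⁻²⁵ kg·m/s.
KE = p²/(2m) = (2.194 × 10⁻²⁵)² / (2 × 9.109 × 10⁻³¹) = 2.642 × 10⁻²⁰ J = 0.165 eV.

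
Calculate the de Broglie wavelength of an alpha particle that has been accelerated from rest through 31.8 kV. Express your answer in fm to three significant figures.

λ = 56.9 fm

KE = 2eV = 2 × 1.602 × 10⁻¹⁹ × 3.180 × 10⁴ = 1.019 × 10⁻¹⁴ J.
p = √(2mKE) = √(2 × 6.645 × 10⁻²⁷ × 1.019 × 10⁻¹⁴) = 1.164 × 10⁻²⁰ kg·m/s.
λ = h/p = 6.626 × 10⁻³⁴ / 1.164 × 10⁻²⁰ = 5.69 × 10⁻¹⁴ m = 56.9 fm.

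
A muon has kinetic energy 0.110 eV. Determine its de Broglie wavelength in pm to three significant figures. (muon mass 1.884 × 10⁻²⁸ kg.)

λ = 257 pm

KE = 0.110 eV = 1.762 × 10⁻²⁰ J.
p = √(2mKE) = √(2 × 1.884 × 10⁻²⁸ × 1.762 × 10⁻²⁰) = 2.577 × 10⁻²⁴ kg·m/s.
λ = h/p = 6.626 × 10⁻³⁴ / 2.577 × 10⁻²⁴ = 2.57 × 10⁻¹⁰ m = 257 pm.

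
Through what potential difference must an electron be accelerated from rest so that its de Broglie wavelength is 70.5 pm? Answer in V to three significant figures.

p = h/λ = 6.626 × 10⁻³⁴ / 7.050 × 10⁻¹¹ = 9.399 × 10⁻²⁴ kg·m/s.
KE = p²/(2m) = 4.849 × 10⁻¹⁷ J.
V = KE/e = 4.849 × 10⁻¹⁷ / (1.602 × 10⁻¹⁹) = 303 V.

V = 303 V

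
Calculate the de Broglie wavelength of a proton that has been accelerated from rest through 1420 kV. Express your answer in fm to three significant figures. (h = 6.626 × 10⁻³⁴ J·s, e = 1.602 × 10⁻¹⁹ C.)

λ = 24.0 fm

KE = eV = 1.602 × 10⁻¹⁹ × 1.420 × 10⁶ = 2.275 × 10⁻¹³ J.
p = √(2mKE) = √(2 × 1.673 × 10⁻²⁷ × 2.275 × 10⁻¹³) = 2.759 × 10⁻²⁰ kg·m/s.
λ = h/p = 6.626 × 10⁻³⁴ / 2.759 × 10⁻²⁰ = 2.40 × 10⁻¹⁴ m = 24.0 fm.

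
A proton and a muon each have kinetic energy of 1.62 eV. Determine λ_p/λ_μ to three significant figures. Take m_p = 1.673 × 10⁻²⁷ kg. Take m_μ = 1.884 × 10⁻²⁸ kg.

At fixed KE, p = √(2mKE) so λ = h/p ∝ 1/√m.
λ_p/λ_μ = √(m_μ/m_p) = √(1.884 × 10⁻²⁸/1.673 × 10⁻²⁷) = √(0.1126) = 0.336.

λ_p/λ_μ = 0.336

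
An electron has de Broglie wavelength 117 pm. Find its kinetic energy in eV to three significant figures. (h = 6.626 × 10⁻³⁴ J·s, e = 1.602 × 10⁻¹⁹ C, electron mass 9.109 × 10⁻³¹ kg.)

p = h/λ = 6.626 × 10⁻³⁴ / 1.170 × 10⁻¹⁰ = 5.663 × 10⁻²⁴ kg·m/s.
KE = p²/(2m) = (5.663 × 10⁻²⁴)² / (2 × 9.109 × 10⁻³¹) = 1.760 × 10⁻¹⁷ J = 110 eV.

KE = 110 eV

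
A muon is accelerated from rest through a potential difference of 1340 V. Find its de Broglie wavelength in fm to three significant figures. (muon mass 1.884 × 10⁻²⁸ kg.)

KE = eV = 1.602 × 10⁻¹⁹ × 1340 = 2.147 × 10⁻¹⁶ J.
p = √(2mKE) = √(2 × 1.884 × 10⁻²⁸ × 2.147 × 10⁻¹⁶) = 2.844 × 10⁻²² kg·m/s.
λ = h/p = 6.626 × 10⁻³⁴ / 2.844 × 10⁻²² = 2.33 × 10⁻¹² m = 2330 fm.

λ = 2330 fm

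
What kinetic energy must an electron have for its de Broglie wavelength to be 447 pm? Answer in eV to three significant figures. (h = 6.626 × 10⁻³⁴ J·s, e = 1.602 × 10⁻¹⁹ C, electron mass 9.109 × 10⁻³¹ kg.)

p = h/λ = 6.626 × 10⁻³⁴ / 4.470 × 10⁻¹⁰ = 1.482 × 10⁻²⁴ kg·m/s.
KE = p²/(2m) = (1.482 × 10⁻²⁴)² / (2 × 9.109 × 10⁻³¹) = 1.206 × 10⁻¹⁸ J = 7.53 eV.

KE = 7.53 eV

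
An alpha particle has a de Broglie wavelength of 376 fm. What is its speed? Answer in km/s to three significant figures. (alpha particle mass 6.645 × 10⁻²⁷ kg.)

p = h/λ = 6.626 × 10⁻³⁴ / 3.760 × 10⁻¹³ = 1.762 × 10⁻²¹ kg·m/s.
v = p/m = 1.762 × 10⁻²¹ / 6.645 × 10⁻²⁷ = 2.65 × 10⁵ m/s = 265 km/s.

v = 265 km/s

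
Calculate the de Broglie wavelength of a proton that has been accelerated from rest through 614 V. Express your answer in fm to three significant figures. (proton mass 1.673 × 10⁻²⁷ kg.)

λ = 1150 fm

KE = eV = 1.602 × 10⁻¹⁹ × 614.0 = 9.836 × 10⁻¹⁷ J.
p = √(2mKE) = √(2 × 1.673 × 10⁻²⁷ × 9.836 × 10⁻¹⁷) = 5.737 × 10⁻²² kg·m/s.
λ = h/p = 6.626 × 10⁻³⁴ / 5.737 × 10⁻²² = 1.15 × 10⁻¹² m = 1150 fm.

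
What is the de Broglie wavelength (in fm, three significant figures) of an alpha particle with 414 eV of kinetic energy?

λ = 706 fm

KE = 414 eV = 6.632 × 10⁻¹⁷ J.
p = √(2mKE) = √(2 × 6.645 × 10⁻²⁷ × 6.632 × 10⁻¹⁷) = 9.388 × 10⁻²² kg·m/s.
λ = h/p = 6.626 × 10⁻³⁴ / 9.388 × 10⁻²² = 7.06 × 10⁻¹³ m = 706 fm.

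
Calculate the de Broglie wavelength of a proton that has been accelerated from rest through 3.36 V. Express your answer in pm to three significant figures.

λ = 15.6 pm

KE = eV = 1.602 × 10⁻¹⁹ × 3.360 = 5.383 × 10⁻¹⁹ J.
p = √(2mKE) = √(2 × 1.673 × 10⁻²⁷ × 5.383 × 10⁻¹⁹) = 4.244 × 10⁻²³ kg·m/s.
λ = h/p = 6.626 × 10⁻³⁴ / 4.244 × 10⁻²³ = 1.56 × 10⁻¹¹ m = 15.6 pm.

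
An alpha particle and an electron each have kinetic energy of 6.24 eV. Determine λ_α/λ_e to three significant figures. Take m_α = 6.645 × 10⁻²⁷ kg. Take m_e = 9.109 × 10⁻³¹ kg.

λ_α/λ_e = 0.0117

At fixed KE, p = √(2mKE) so λ = h/p ∝ 1/√m.
λ_α/λ_e = √(m_e/m_α) = √(9.109 × 10⁻³¹/6.645 × 10⁻²⁷) = √(1.371 × 10⁻⁴) = 0.0117.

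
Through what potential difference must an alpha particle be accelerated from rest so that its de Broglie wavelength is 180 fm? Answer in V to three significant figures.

V = 3180 V

p = h/λ = 6.626 × 10⁻³⁴ / 1.800 × 10⁻¹³ = 3.681 × 10⁻²¹ kg·m/s.
KE = p²/(2m) = 1.020 × 10⁻¹⁵ J.
V = KE/2e = 1.020 × 10⁻¹⁵ / (2 × 1.602 × 10⁻¹⁹) = 3180 V.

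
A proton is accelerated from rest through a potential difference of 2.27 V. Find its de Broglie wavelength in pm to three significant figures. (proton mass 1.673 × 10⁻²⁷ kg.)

λ = 19.0 pm

KE = eV = 1.602 × 10⁻¹⁹ × 2.270 = 3.637 × 10⁻¹⁹ J.
p = √(2mKE) = √(2 × 1.673 × 10⁻²⁷ × 3.637 × 10⁻¹⁹) = 3.488 × 10⁻²³ kg·m/s.
λ = h/p = 6.626 × 10⁻³⁴ / 3.488 × 10⁻²³ = 1.90 × 10⁻¹¹ m = 19.0 pm.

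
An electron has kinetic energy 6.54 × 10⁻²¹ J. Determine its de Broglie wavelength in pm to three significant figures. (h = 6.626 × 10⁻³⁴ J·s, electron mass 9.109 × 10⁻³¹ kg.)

p = √(2mKE) = √(2 × 9.109 × 10⁻³¹ × 6.540 × 10⁻²¹) = 1.092 × 10⁻²⁵ kg·m/s.
λ = h/p = 6.626 × 10⁻³⁴ / 1.092 × 10⁻²⁵ = 6.07 × 10⁻⁹ m = 6070 pm.

λ = 6070 pm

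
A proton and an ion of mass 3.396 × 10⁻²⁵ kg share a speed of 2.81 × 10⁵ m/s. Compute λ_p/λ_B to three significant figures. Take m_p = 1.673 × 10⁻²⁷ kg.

At fixed v, p = mv so λ = h/(mv) ∝ 1/m.
λ_p/λ_B = m_B/m_p = 3.396 × 10⁻²⁵/1.673 × 10⁻²⁷ = 203.

λ_p/λ_B = 203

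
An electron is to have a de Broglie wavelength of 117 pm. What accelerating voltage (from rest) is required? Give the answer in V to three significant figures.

V = 110 V

p = h/λ = 6.626 × 10⁻³⁴ / 1.170 × 10⁻¹⁰ = 5.663 × 10⁻²⁴ kg·m/s.
KE = p²/(2m) = 1.760 × 10⁻¹⁷ J.
V = KE/e = 1.760 × 10⁻¹⁷ / (1.602 × 10⁻¹⁹) = 110 V.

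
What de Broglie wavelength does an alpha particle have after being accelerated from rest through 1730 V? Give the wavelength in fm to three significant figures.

KE = 2eV = 2 × 1.602 × 10⁻¹⁹ × 1730 = 5.543 × 10⁻¹⁶ J.
p = √(2mKE) = √(2 × 6.645 × 10⁻²⁷ × 5.543 × 10⁻¹⁶) = 2.714 × 10⁻²¹ kg·m/s.
λ = h/p = 6.626 × 10⁻³⁴ / 2.714 × 10⁻²¹ = 2.44 × 10⁻¹³ m = 244 fm.

λ = 244 fm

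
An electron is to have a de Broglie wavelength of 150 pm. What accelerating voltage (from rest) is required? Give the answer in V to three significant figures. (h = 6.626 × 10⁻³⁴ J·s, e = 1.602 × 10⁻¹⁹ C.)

p = h/λ = 6.626 × 10⁻³⁴ / 1.500 × 10⁻¹⁰ = 4.417 × 10⁻²⁴ kg·m/s.
KE = p²/(2m) = 1.071 × 10⁻¹⁷ J.
V = KE/e = 1.071 × 10⁻¹⁷ / (1.602 × 10⁻¹⁹) = 66.9 V.

V = 66.9 V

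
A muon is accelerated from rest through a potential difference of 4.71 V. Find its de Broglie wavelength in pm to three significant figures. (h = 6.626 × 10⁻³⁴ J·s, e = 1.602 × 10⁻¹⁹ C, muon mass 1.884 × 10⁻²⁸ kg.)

λ = 39.3 pm

KE = eV = 1.602 × 10⁻¹⁹ × 4.710 = 7.545 × 10⁻¹⁹ J.
p = √(2mKE) = √(2 × 1.884 × 10⁻²⁸ × 7.545 × 10⁻¹⁹) = 1.686 × 10⁻²³ kg·m/s.
λ = h/p = 6.626 × 10⁻³⁴ / 1.686 × 10⁻²³ = 3.93 × 10⁻¹¹ m = 39.3 pm.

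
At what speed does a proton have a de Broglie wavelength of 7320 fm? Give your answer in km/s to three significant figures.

p = h/λ = 6.626 × 10⁻³⁴ / 7.320 × 10⁻¹² = 9.052 × 10⁻²³ kg·m/s.
v = p/m = 9.052 × 10⁻²³ / 1.673 × 10⁻²⁷ = 5.41 × 10⁴ m/s = 54.1 km/s.

v = 54.1 km/s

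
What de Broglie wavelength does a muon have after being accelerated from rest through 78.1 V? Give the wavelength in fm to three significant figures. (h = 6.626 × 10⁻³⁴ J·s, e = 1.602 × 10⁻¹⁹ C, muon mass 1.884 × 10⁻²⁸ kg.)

λ = 9650 fm

KE = eV = 1.602 × 10⁻¹⁹ × 78.10 = 1.251 × 10⁻¹⁷ J.
p = √(2mKE) = √(2 × 1.884 × 10⁻²⁸ × 1.251 × 10⁻¹⁷) = 6.866 × 10⁻²³ kg·m/s.
λ = h/p = 6.626 × 10⁻³⁴ / 6.866 × 10⁻²³ = 9.65 × 10⁻¹² m = 9650 fm.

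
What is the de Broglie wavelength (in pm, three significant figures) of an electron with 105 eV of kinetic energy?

λ = 120 pm

KE = 105 eV = 1.682 × 10⁻¹⁷ J.
p = √(2mKE) = √(2 × 9.109 × 10⁻³¹ × 1.682 × 10⁻¹⁷) = 5.536 × 10⁻²⁴ kg·m/s.
λ = h/p = 6.626 × 10⁻³⁴ / 5.536 × 10⁻²⁴ = 1.20 × 10⁻¹⁰ m = 120 pm.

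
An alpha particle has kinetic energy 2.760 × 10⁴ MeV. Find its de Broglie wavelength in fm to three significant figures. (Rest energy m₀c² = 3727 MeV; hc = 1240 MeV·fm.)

λ = 0.0399 fm

Total energy E = KE + m₀c² = 2.760 × 10⁴ + 3727 = 31327 MeV.
(pc)² = E² − (m₀c²)² = (31327)² − (3727)² = 9.675 × 10⁸ MeV², so pc = 3.110 × 10⁴ MeV.
λ = hc/(pc) = 1240 MeV·fm / 3.110 × 10⁴ MeV = 0.0399 fm.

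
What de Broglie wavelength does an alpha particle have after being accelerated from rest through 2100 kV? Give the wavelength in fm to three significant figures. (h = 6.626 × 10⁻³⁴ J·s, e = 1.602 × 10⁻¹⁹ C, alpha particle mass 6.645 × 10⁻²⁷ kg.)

λ = 7.01 fm

KE = 2eV = 2 × 1.602 × 10⁻¹⁹ × 2.100 × 10⁶ = 6.728 × 10⁻¹³ J.
p = √(2mKE) = √(2 × 6.645 × 10⁻²⁷ × 6.728 × 10⁻¹³) = 9.456 × 10⁻²⁰ kg·m/s.
λ = h/p = 6.626 × 10⁻³⁴ / 9.456 × 10⁻²⁰ = 7.01 × 10⁻¹⁵ m = 7.01 fm.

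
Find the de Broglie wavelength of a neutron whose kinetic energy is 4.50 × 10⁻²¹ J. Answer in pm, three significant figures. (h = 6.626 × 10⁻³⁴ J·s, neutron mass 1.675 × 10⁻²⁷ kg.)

λ = 171 pm

p = √(2mKE) = √(2 × 1.675 × 10⁻²⁷ × 4.500 × 10⁻²¹) = 3.883 × 10⁻²⁴ kg·m/s.
λ = h/p = 6.626 × 10⁻³⁴ / 3.883 × 10⁻²⁴ = 1.71 × 10⁻¹⁰ m = 171 pm.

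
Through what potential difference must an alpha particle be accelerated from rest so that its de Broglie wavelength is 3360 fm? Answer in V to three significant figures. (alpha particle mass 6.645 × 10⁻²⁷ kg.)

p = h/λ = 6.626 × 10⁻³⁴ / 3.360 × 10⁻¹² = 1.972 × 10⁻²² kg·m/s.
KE = p²/(2m) = 2.926 × 10⁻¹⁸ J.
V = KE/2e = 2.926 × 10⁻¹⁸ / (2 × 1.602 × 10⁻¹⁹) = 9.13 V.

V = 9.13 V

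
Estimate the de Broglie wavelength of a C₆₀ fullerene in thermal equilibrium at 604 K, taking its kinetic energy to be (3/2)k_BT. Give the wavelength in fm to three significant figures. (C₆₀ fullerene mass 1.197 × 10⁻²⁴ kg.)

λ = 3830 fm

KE = (3/2)k_BT = 1.5 × 1.381 × 10⁻²³ × 604 = 1.251 × 10⁻²⁰ J.
p = √(2mKE) = √(2 × 1.197 × 10⁻²⁴ × 1.251 × 10⁻²⁰) = 1.731 × 10⁻²² kg·m/s.
λ = h/p = 3.83 × 10⁻¹² m = 3830 fm.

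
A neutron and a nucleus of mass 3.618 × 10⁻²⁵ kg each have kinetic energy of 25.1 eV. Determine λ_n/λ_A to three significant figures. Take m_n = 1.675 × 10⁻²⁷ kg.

λ_n/λ_A = 14.7

At fixed KE, p = √(2mKE) so λ = h/p ∝ 1/√m.
λ_n/λ_A = √(m_A/m_n) = √(3.618 × 10⁻²⁵/1.675 × 10⁻²⁷) = √(216.0) = 14.7.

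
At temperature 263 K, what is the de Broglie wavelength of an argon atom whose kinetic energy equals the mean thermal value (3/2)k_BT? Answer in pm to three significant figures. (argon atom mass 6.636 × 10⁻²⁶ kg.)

λ = 24.6 pm

KE = (3/2)k_BT = 1.5 × 1.381 × 10⁻²³ × 263 = 5.448 × 10⁻²¹ J.
p = √(2mKE) = √(2 × 6.636 × 10⁻²⁶ × 5.448 × 10⁻²¹) = 2.689 × 10⁻²³ kg·m/s.
λ = h/p = 2.46 × 10⁻¹¹ m = 24.6 pm.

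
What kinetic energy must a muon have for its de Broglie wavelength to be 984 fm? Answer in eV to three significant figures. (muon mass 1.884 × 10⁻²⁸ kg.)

KE = 7510 eV

p = h/λ = 6.626 × 10⁻³⁴ / 9.840 × 10⁻¹³ = 6.734 × 10⁻²² kg·m/s.
KE = p²/(2m) = (6.734 × 10⁻²²)² / (2 × 1.884 × 10⁻²⁸) = 1.203 × 10⁻¹⁵ J = 7510 eV.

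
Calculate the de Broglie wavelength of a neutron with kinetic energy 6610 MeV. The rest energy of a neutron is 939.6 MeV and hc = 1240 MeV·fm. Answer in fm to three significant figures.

λ = 0.166 fm

Total energy E = KE + m₀c² = 6610 + 939.6 = 7549.6 MeV.
(pc)² = E² − (m₀c²)² = (7549.6)² − (939.6)² = 5.611 × 10⁷ MeV², so pc = 7491 MeV.
λ = hc/(pc) = 1240 MeV·fm / 7491 MeV = 0.166 fm.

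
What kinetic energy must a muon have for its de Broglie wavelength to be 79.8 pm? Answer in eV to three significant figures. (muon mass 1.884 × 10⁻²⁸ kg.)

p = h/λ = 6.626 × 10⁻³⁴ / 7.980 × 10⁻¹¹ = 8.303 × 10⁻²⁴ kg·m/s.
KE = p²/(2m) = (8.303 × 10⁻²⁴)² / (2 × 1.884 × 10⁻²⁸) = 1.830 × 10⁻¹⁹ J = 1.14 eV.

KE = 1.14 eV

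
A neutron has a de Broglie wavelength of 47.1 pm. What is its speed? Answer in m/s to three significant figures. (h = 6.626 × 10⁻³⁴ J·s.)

v = 8400 m/s

p = h/λ = 6.626 × 10⁻³⁴ / 4.710 × 10⁻¹¹ = 1.407 × 10⁻²³ kg·m/s.
v = p/m = 1.407 × 10⁻²³ / 1.675 × 10⁻²⁷ = 8.40 × 10³ m/s = 8400 m/s.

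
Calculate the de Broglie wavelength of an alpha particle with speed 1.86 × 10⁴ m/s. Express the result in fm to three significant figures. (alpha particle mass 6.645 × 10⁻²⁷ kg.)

λ = 5360 fm

p = mv = 6.645 × 10⁻²⁷ × 1.86 × 10⁴ = 1.236 × 10⁻²² kg·m/s.
λ = h/p = 6.626 × 10⁻³⁴ / 1.236 × 10⁻²² = 5.36 × 10⁻¹² m = 5360 fm.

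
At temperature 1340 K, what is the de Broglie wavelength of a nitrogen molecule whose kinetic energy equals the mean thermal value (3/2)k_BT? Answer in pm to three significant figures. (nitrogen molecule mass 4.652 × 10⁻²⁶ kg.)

λ = 13.0 pm

KE = (3/2)k_BT = 1.5 × 1.381 × 10⁻²³ × 1340 = 2.776 × 10⁻²⁰ J.
p = √(2mKE) = √(2 × 4.652 × 10⁻²⁶ × 2.776 × 10⁻²⁰) = 5.082 × 10⁻²³ kg·m/s.
λ = h/p = 1.30 × 10⁻¹¹ m = 13.0 pm.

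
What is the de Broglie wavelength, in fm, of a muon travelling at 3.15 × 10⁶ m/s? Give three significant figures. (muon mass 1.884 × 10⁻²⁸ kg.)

λ = 1120 fm

p = mv = 1.884 × 10⁻²⁸ × 3.15 × 10⁶ = 5.935 × 10⁻²² kg·m/s.
λ = h/p = 6.626 × 10⁻³⁴ / 5.935 × 10⁻²² = 1.12 × 10⁻¹² m = 1120 fm.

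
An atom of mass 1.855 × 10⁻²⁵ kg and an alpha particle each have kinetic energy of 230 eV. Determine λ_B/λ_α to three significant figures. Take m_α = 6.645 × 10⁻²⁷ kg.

λ_B/λ_α = 0.189

At fixed KE, p = √(2mKE) so λ = h/p ∝ 1/√m.
λ_B/λ_α = √(m_α/m_B) = √(6.645 × 10⁻²⁷/1.855 × 10⁻²⁵) = √(0.03582) = 0.189.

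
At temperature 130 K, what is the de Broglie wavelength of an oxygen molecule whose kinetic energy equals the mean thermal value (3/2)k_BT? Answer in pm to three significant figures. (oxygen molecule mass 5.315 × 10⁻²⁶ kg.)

λ = 39.2 pm

KE = (3/2)k_BT = 1.5 × 1.381 × 10⁻²³ × 130 = 2.693 × 10⁻²¹ J.
p = √(2mKE) = √(2 × 5.315 × 10⁻²⁶ × 2.693 × 10⁻²¹) = 1.692 × 10⁻²³ kg·m/s.
λ = h/p = 3.92 × 10⁻¹¹ m = 39.2 pm.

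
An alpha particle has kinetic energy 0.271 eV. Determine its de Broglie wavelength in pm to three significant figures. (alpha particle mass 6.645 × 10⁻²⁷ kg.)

λ = 27.6 pm

KE = 0.271 eV = 4.341 × 10⁻²⁰ J.
p = √(2mKE) = √(2 × 6.645 × 10⁻²⁷ × 4.341 × 10⁻²⁰) = 2.402 × 10⁻²³ kg·m/s.
λ = h/p = 6.626 × 10⁻³⁴ / 2.402 × 10⁻²³ = 2.76 × 10⁻¹¹ m = 27.6 pm.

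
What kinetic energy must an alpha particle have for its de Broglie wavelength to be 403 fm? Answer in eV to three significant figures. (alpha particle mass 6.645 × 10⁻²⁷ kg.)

KE = 1270 eV

p = h/λ = 6.626 × 10⁻³⁴ / 4.030 × 10⁻¹³ = 1.644 × 10⁻²¹ kg·m/s.
KE = p²/(2m) = (1.644 × 10⁻²¹)² / (2 × 6.645 × 10⁻²⁷) = 2.034 × 10⁻¹⁶ J = 1270 eV.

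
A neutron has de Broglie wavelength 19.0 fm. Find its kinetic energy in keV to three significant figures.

KE = 2270 keV

p = h/λ = 6.626 × 10⁻³⁴ / 1.900 × 10⁻¹⁴ = 3.487 × 10⁻²⁰ kg·m/s.
KE = p²/(2m) = (3.487 × 10⁻²⁰)² / (2 × 1.675 × 10⁻²⁷) = 3.630 × 10⁻¹³ J = 2270 keV.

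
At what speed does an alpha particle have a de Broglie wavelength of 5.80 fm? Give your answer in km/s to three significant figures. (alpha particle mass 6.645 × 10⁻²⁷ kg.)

v = 1.72 × 10⁴ km/s

p = h/λ = 6.626 × 10⁻³⁴ / 5.800 × 10⁻¹⁵ = 1.142 × 10⁻¹⁹ kg·m/s.
v = p/m = 1.142 × 10⁻¹⁹ / 6.645 × 10⁻²⁷ = 1.72 × 10⁷ m/s = 1.72 × 10⁴ km/s.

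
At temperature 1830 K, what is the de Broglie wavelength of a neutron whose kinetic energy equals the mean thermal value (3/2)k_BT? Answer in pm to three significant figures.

λ = 58.8 pm

KE = (3/2)k_BT = 1.5 × 1.381 × 10⁻²³ × 1830 = 3.791 × 10⁻²⁰ J.
p = √(2mKE) = √(2 × 1.675 × 10⁻²⁷ × 3.791 × 10⁻²⁰) = 1.127 × 10⁻²³ kg·m/s.
λ = h/p = 5.88 × 10⁻¹¹ m = 58.8 pm.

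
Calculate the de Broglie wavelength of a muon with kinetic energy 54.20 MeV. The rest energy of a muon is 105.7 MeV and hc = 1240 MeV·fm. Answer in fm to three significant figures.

Total energy E = KE + m₀c² = 54.20 + 105.7 = 159.90 MeV.
(pc)² = E² − (m₀c²)² = (159.90)² − (105.7)² = 1.440 × 10⁴ MeV², so pc = 120.0 MeV.
λ = hc/(pc) = 1240 MeV·fm / 120.0 MeV = 10.3 fm.

λ = 10.3 fm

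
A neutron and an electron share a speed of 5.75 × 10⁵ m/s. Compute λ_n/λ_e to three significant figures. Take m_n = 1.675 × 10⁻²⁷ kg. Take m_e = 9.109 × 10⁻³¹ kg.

At fixed v, p = mv so λ = h/(mv) ∝ 1/m.
λ_n/λ_e = m_e/m_n = 9.109 × 10⁻³¹/1.675 × 10⁻²⁷ = 5.44 × 10⁻⁴.

λ_n/λ_e = 5.44 × 10⁻⁴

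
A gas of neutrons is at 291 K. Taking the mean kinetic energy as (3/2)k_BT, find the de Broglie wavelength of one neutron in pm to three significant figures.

λ = 147 pm

KE = (3/2)k_BT = 1.5 × 1.381 × 10⁻²³ × 291 = 6.028 × 10⁻²¹ J.
p = √(2mKE) = √(2 × 1.675 × 10⁻²⁷ × 6.028 × 10⁻²¹) = 4.494 × 10⁻²⁴ kg·m/s.
λ = h/p = 1.47 × 10⁻¹⁰ m = 147 pm.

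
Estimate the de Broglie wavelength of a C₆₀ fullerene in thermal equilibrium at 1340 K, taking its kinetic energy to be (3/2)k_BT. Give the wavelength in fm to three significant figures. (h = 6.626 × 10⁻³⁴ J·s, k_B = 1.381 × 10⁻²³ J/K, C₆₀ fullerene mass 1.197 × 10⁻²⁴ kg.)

KE = (3/2)k_BT = 1.5 × 1.381 × 10⁻²³ × 1340 = 2.776 × 10⁻²⁰ J.
p = √(2mKE) = √(2 × 1.197 × 10⁻²⁴ × 2.776 × 10⁻²⁰) = 2.578 × 10⁻²² kg·m/s.
λ = h/p = 2.57 × 10⁻¹² m = 2570 fm.

λ = 2570 fm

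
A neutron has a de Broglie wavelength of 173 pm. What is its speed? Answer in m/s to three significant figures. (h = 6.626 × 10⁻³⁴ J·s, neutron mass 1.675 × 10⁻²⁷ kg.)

p = h/λ = 6.626 × 10⁻³⁴ / 1.730 × 10⁻¹⁰ = 3.830 × 10⁻²⁴ kg·m/s.
v = p/m = 3.830 × 10⁻²⁴ / 1.675 × 10⁻²⁷ = 2.29 × 10³ m/s = 2290 m/s.

v = 2290 m/s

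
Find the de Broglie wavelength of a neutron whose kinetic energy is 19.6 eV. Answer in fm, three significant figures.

KE = 19.6 eV = 3.140 × 10⁻¹⁸ J.
p = √(2mKE) = √(2 × 1.675 × 10⁻²⁷ × 3.140 × 10⁻¹⁸) = 1.026 × 10⁻²² kg·m/s.
λ = h/p = 6.626 × 10⁻³⁴ / 1.026 × 10⁻²² = 6.46 × 10⁻¹² m = 6460 fm.

λ = 6460 fm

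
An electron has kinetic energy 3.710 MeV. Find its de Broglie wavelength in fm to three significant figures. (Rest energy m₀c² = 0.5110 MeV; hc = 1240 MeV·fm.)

λ = 296 fm

Total energy E = KE + m₀c² = 3.710 + 0.5110 = 4.2210 MeV.
(pc)² = E² − (m₀c²)² = (4.2210)² − (0.5110)² = 17.56 MeV², so pc = 4.190 MeV.
λ = hc/(pc) = 1240 MeV·fm / 4.190 MeV = 296 fm.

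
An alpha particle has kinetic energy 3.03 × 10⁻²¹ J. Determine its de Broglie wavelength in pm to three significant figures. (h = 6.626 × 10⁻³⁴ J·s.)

p = √(2mKE) = √(2 × 6.645 × 10⁻²⁷ × 3.030 × 10⁻²¹) = 6.346 × 10⁻²⁴ kg·m/s.
λ = h/p = 6.626 × 10⁻³⁴ / 6.346 × 10⁻²⁴ = 1.04 × 10⁻¹⁰ m = 104 pm.

λ = 104 pm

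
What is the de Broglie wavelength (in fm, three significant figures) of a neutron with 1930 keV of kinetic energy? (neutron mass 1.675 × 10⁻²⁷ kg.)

λ = 20.6 fm

KE = 1930 keV = 3.092 × 10⁻¹³ J.
p = √(2mKE) = √(2 × 1.675 × 10⁻²⁷ × 3.092 × 10⁻¹³) = 3.218 × 10⁻²⁰ kg·m/s.
λ = h/p = 6.626 × 10⁻³⁴ / 3.218 × 10⁻²⁰ = 2.06 × 10⁻¹⁴ m = 20.6 fm.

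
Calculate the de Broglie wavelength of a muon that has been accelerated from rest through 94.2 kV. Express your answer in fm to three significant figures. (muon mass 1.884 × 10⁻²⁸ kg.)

λ = 278 fm

KE = eV = 1.602 × 10⁻¹⁹ × 9.420 × 10⁴ = 1.509 × 10⁻¹⁴ J.
p = √(2mKE) = √(2 × 1.884 × 10⁻²⁸ × 1.509 × 10⁻¹⁴) = 2.385 × 10⁻²¹ kg·m/s.
λ = h/p = 6.626 × 10⁻³⁴ / 2.385 × 10⁻²¹ = 2.78 × 10⁻¹³ m = 278 fm.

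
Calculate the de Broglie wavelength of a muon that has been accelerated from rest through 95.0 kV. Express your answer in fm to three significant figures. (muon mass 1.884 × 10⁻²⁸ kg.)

λ = 277 fm

KE = eV = 1.602 × 10⁻¹⁹ × 9.500 × 10⁴ = 1.522 × 10⁻¹⁴ J.
p = √(2mKE) = √(2 × 1.884 × 10⁻²⁸ × 1.522 × 10⁻¹⁴) = 2.395 × 10⁻²¹ kg·m/s.
λ = h/p = 6.626 × 10⁻³⁴ / 2.395 × 10⁻²¹ = 2.77 × 10⁻¹³ m = 277 fm.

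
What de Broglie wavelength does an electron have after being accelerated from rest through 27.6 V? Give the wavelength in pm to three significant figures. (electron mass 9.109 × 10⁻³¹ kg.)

λ = 233 pm

KE = eV = 1.602 × 10⁻¹⁹ × 27.60 = 4.422 × 10⁻¹⁸ J.
p = √(2mKE) = √(2 × 9.109 × 10⁻³¹ × 4.422 × 10⁻¹⁸) = 2.838 × 10⁻²⁴ kg·m/s.
λ = h/p = 6.626 × 10⁻³⁴ / 2.838 × 10⁻²⁴ = 2.33 × 10⁻¹⁰ m = 233 pm.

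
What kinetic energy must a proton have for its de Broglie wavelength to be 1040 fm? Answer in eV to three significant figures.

KE = 757 eV

p = h/λ = 6.626 × 10⁻³⁴ / 1.040 × 10⁻¹² = 6.371 × 10⁻²² kg·m/s.
KE = p²/(2m) = (6.371 × 10⁻²²)² / (2 × 1.673 × 10⁻²⁷) = 1.213 × 10⁻¹⁶ J = 757 eV.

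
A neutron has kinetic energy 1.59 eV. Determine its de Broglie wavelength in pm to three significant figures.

KE = 1.59 eV = 2.547 × 10⁻¹⁹ J.
p = √(2mKE) = √(2 × 1.675 × 10⁻²⁷ × 2.547 × 10⁻¹⁹) = 2.921 × 10⁻²³ kg·m/s.
λ = h/p = 6.626 × 10⁻³⁴ / 2.921 × 10⁻²³ = 2.27 × 10⁻¹¹ m = 22.7 pm.

λ = 22.7 pm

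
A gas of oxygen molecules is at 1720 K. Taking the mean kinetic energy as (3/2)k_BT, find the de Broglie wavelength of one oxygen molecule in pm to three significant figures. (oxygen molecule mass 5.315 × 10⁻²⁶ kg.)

λ = 10.8 pm

KE = (3/2)k_BT = 1.5 × 1.381 × 10⁻²³ × 1720 = 3.563 × 10⁻²⁰ J.
p = √(2mKE) = √(2 × 5.315 × 10⁻²⁶ × 3.563 × 10⁻²⁰) = 6.154 × 10⁻²³ kg·m/s.
λ = h/p = 1.08 × 10⁻¹¹ m = 10.8 pm.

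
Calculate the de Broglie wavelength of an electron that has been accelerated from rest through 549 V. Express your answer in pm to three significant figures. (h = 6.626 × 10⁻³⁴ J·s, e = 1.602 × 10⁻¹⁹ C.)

λ = 52.3 pm

KE = eV = 1.602 × 10⁻¹⁹ × 549.0 = 8.795 × 10⁻¹⁷ J.
p = √(2mKE) = √(2 × 9.109 × 10⁻³¹ × 8.795 × 10⁻¹⁷) = 1.266 × 10⁻²³ kg·m/s.
λ = h/p = 6.626 × 10⁻³⁴ / 1.266 × 10⁻²³ = 5.23 × 10⁻¹¹ m = 52.3 pm.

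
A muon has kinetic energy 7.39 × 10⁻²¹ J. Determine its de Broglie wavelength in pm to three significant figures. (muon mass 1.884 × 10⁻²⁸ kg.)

λ = 397 pm

p = √(2mKE) = √(2 × 1.884 × 10⁻²⁸ × 7.390 × 10⁻²¹) = 1.669 × 10⁻²⁴ kg·m/s.
λ = h/p = 6.626 × 10⁻³⁴ / 1.669 × 10⁻²⁴ = 3.97 × 10⁻¹⁰ m = 397 pm.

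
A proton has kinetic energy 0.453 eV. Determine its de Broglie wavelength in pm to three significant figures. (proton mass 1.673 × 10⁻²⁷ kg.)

KE = 0.453 eV = 7.257 × 10⁻²⁰ J.
p = √(2mKE) = √(2 × 1.673 × 10⁻²⁷ × 7.257 × 10⁻²⁰) = 1.558 × 10⁻²³ kg·m/s.
λ = h/p = 6.626 × 10⁻³⁴ / 1.558 × 10⁻²³ = 4.25 × 10⁻¹¹ m = 42.5 pm.

λ = 42.5 pm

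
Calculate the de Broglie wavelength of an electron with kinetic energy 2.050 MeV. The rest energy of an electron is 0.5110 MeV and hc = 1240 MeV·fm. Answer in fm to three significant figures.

Total energy E = KE + m₀c² = 2.050 + 0.5110 = 2.5610 MeV.
(pc)² = E² − (m₀c²)² = (2.5610)² − (0.5110)² = 6.298 MeV², so pc = 2.510 MeV.
λ = hc/(pc) = 1240 MeV·fm / 2.510 MeV = 494 fm.

λ = 494 fm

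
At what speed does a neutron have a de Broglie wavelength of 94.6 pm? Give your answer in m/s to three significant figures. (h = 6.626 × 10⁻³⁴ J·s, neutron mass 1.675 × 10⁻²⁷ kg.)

v = 4180 m/s

p = h/λ = 6.626 × 10⁻³⁴ / 9.460 × 10⁻¹¹ = 7.004 × 10⁻²⁴ kg·m/s.
v = p/m = 7.004 × 10⁻²⁴ / 1.675 × 10⁻²⁷ = 4.18 × 10³ m/s = 4180 m/s.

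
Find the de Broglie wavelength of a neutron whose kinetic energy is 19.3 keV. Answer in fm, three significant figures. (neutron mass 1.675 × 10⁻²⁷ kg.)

λ = 206 fm

KE = 19.3 keV = 3.092 × 10⁻¹⁵ J.
p = √(2mKE) = √(2 × 1.675 × 10⁻²⁷ × 3.092 × 10⁻¹⁵) = 3.218 × 10⁻²¹ kg·m/s.
λ = h/p = 6.626 × 10⁻³⁴ / 3.218 × 10⁻²¹ = 2.06 × 10⁻¹³ m = 206 fm.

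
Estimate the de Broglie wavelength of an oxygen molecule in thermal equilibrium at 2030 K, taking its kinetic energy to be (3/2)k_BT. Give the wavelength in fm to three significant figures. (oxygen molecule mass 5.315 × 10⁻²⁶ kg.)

λ = 9910 fm

KE = (3/2)k_BT = 1.5 × 1.381 × 10⁻²³ × 2030 = 4.205 × 10⁻²⁰ J.
p = √(2mKE) = √(2 × 5.315 × 10⁻²⁶ × 4.205 × 10⁻²⁰) = 6.686 × 10⁻²³ kg·m/s.
λ = h/p = 9.91 × 10⁻¹² m = 9910 fm.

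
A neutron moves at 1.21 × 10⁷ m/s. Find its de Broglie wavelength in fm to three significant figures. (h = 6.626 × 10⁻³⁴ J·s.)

λ = 32.7 fm

p = mv = 1.675 × 10⁻²⁷ × 1.21 × 10⁷ = 2.027 × 10⁻²⁰ kg·m/s.
λ = h/p = 6.626 × 10⁻³⁴ / 2.027 × 10⁻²⁰ = 3.27 × 10⁻¹⁴ m = 32.7 fm.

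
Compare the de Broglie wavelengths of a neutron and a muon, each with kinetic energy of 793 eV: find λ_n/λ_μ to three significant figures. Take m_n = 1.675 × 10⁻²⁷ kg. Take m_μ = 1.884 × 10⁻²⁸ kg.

λ_n/λ_μ = 0.335

At fixed KE, p = √(2mKE) so λ = h/p ∝ 1/√m.
λ_n/λ_μ = √(m_μ/m_n) = √(1.884 × 10⁻²⁸/1.675 × 10⁻²⁷) = √(0.1125) = 0.335.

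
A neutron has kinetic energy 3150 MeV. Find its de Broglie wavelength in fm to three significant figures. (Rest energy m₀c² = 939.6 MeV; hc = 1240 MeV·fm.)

λ = 0.312 fm

Total energy E = KE + m₀c² = 3150 + 939.6 = 4089.6 MeV.
(pc)² = E² − (m₀c²)² = (4089.6)² − (939.6)² = 1.584 × 10⁷ MeV², so pc = 3980 MeV.
λ = hc/(pc) = 1240 MeV·fm / 3980 MeV = 0.312 fm.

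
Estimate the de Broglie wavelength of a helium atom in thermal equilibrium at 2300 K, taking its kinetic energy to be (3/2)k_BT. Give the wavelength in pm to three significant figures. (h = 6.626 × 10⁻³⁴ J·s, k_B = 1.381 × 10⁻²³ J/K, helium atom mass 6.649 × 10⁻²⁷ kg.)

KE = (3/2)k_BT = 1.5 × 1.381 × 10⁻²³ × 2300 = 4.764 × 10⁻²⁰ J.
p = √(2mKE) = √(2 × 6.649 × 10⁻²⁷ × 4.764 × 10⁻²⁰) = 2.517 × 10⁻²³ kg·m/s.
λ = h/p = 2.63 × 10⁻¹¹ m = 26.3 pm.

λ = 26.3 pm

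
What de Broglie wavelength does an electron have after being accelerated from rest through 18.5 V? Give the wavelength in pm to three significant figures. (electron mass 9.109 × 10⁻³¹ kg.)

λ = 285 pm

KE = eV = 1.602 × 10⁻¹⁹ × 18.50 = 2.964 × 10⁻¹⁸ J.
p = √(2mKE) = √(2 × 9.109 × 10⁻³¹ × 2.964 × 10⁻¹⁸) = 2.324 × 10⁻²⁴ kg·m/s.
λ = h/p = 6.626 × 10⁻³⁴ / 2.324 × 10⁻²⁴ = 2.85 × 10⁻¹⁰ m = 285 pm.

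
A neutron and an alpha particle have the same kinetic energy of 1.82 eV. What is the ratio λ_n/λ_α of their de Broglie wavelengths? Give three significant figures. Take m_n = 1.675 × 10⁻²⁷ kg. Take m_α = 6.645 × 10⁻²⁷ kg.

At fixed KE, p = √(2mKE) so λ = h/p ∝ 1/√m.
λ_n/λ_α = √(m_α/m_n) = √(6.645 × 10⁻²⁷/1.675 × 10⁻²⁷) = √(3.967) = 1.99.

λ_n/λ_α = 1.99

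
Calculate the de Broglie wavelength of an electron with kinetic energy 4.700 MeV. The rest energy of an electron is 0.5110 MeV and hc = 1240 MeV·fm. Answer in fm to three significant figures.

Total energy E = KE + m₀c² = 4.700 + 0.5110 = 5.2110 MeV.
(pc)² = E² − (m₀c²)² = (5.2110)² − (0.5110)² = 26.89 MeV², so pc = 5.186 MeV.
λ = hc/(pc) = 1240 MeV·fm / 5.186 MeV = 239 fm.

λ = 239 fm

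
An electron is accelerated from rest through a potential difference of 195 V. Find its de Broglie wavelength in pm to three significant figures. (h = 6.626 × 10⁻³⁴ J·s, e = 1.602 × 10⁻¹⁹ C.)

KE = eV = 1.602 × 10⁻¹⁹ × 195.0 = 3.124 × 10⁻¹⁷ J.
p = √(2mKE) = √(2 × 9.109 × 10⁻³¹ × 3.124 × 10⁻¹⁷) = 7.544 × 10⁻²⁴ kg·m/s.
λ = h/p = 6.626 × 10⁻³⁴ / 7.544 × 10⁻²⁴ = 8.78 × 10⁻¹¹ m = 87.8 pm.

λ = 87.8 pm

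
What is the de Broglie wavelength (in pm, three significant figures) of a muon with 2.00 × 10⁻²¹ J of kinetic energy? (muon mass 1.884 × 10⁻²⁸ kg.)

λ = 763 pm

p = √(2mKE) = √(2 × 1.884 × 10⁻²⁸ × 2.000 × 10⁻²¹) = 8.681 × 10⁻²⁵ kg·m/s.
λ = h/p = 6.626 × 10⁻³⁴ / 8.681 × 10⁻²⁵ = 7.63 × 10⁻¹⁰ m = 763 pm.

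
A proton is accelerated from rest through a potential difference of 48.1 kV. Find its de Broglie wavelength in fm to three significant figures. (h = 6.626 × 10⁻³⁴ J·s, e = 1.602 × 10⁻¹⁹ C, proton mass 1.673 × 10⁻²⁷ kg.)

λ = 130 fm

KE = eV = 1.602 × 10⁻¹⁹ × 4.810 × 10⁴ = 7.706 × 10⁻¹⁵ J.
p = √(2mKE) = √(2 × 1.673 × 10⁻²⁷ × 7.706 × 10⁻¹⁵) = 5.078 × 10⁻²¹ kg·m/s.
λ = h/p = 6.626 × 10⁻³⁴ / 5.078 × 10⁻²¹ = 1.30 × 10⁻¹³ m = 130 fm.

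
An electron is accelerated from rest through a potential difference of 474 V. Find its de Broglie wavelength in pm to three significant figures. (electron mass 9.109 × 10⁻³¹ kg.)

λ = 56.3 pm

KE = eV = 1.602 × 10⁻¹⁹ × 474.0 = 7.593 × 10⁻¹⁷ J.
p = √(2mKE) = √(2 × 9.109 × 10⁻³¹ × 7.593 × 10⁻¹⁷) = 1.176 × 10⁻²³ kg·m/s.
λ = h/p = 6.626 × 10⁻³⁴ / 1.176 × 10⁻²³ = 5.63 × 10⁻¹¹ m = 56.3 pm.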